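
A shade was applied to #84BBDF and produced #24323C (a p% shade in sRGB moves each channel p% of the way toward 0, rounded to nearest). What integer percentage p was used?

#84BBDF is rgb(132, 187, 223); #24323C is rgb(36, 50, 60).
On the B channel (widest range): 60 ≈ 223 + (p/100)(0 − 223), so p ≈ 100×(60 − 223)/(0 − 223) = -16300/-223 = 73.09.
p = 73 reproduces all three channels after rounding.

73%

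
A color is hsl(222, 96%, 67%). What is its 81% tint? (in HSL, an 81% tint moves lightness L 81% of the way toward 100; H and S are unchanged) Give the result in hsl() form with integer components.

hsl(222, 96%, 94%)

L moves 81% from 67 toward 100: 67 + 26.73 = 93.73 → 94.
H and S are unchanged.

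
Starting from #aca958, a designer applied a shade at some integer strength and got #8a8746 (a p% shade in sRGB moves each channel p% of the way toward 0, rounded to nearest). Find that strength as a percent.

20%

#aca958 is rgb(172, 169, 88); #8a8746 is rgb(138, 135, 70).
On the R channel (widest range): 138 ≈ 172 + (p/100)(0 − 172), so p ≈ 100×(138 − 172)/(0 − 172) = -3400/-172 = 19.77.
p = 20 reproduces all three channels after rounding.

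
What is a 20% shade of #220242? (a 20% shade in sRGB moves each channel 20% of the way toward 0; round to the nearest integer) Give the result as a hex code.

#220242 is rgb(34, 2, 66).
A 20% shade moves each channel 20% toward 0:
  R: 34 + 0.2×(0−34) = 34 − 6.8 = 27.2 → 27
  G: 2 − 0.4 = 1.6 → 2
  B: 66 + 0.2×(0−66) = 66 − 13.2 = 52.8 → 53
rgb(27, 2, 53) = #1B0235.

#1B0235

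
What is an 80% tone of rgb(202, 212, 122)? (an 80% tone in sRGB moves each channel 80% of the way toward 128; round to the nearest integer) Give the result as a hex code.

An 80% tone moves each channel 80% toward 128:
  R: 202 + 0.8×(128−202) = 202 − 59.2 = 142.8 → 143
  G: 212 + 0.8×(128−212) = 212 − 67.2 = 144.8 → 145
  B: 122 + 4.8 = 126.8 → 127
rgb(143, 145, 127) = #8F917F.

#8F917F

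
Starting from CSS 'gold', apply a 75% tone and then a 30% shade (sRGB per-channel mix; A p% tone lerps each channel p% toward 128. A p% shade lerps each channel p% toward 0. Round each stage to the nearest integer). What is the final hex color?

#706943

CSS gold is rgb(255, 215, 0).
Per channel, c → c + 0.75(128 − c):
  R: 255 − 95.25 = 159.75 → 160
  G: 215 + 0.75×(128−215) = 215 − 65.25 = 149.75 → 150
  B: 0 + 0.75×(128−0) = 0 + 96 = 96 → 96
After the tone: rgb(160, 150, 96) = #A09660.
Per channel, c → c + 0.3(0 − c):
  R: 160 − 48 = 112 → 112
  G: 150 + 0.3×(0−150) = 150 − 45 = 105 → 105
  B: 96 − 28.8 = 67.2 → 67
rgb(112, 105, 67) = #706943.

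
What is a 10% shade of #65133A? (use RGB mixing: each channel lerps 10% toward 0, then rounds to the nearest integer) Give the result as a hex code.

#65133A is rgb(101, 19, 58).
A 10% shade moves each channel 10% toward 0:
  R: 101 + 0.1×(0−101) = 101 − 10.1 = 90.9 → 91
  G: 19 + 0.1×(0−19) = 19 − 1.9 = 17.1 → 17
  B: 58 + 0.1×(0−58) = 58 − 5.8 = 52.2 → 52
rgb(91, 17, 52) = #5B1134.

#5B1134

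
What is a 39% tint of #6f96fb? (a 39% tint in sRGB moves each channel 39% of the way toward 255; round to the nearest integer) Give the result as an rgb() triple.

#6f96fb is rgb(111, 150, 251).
A 39% tint moves each channel 39% toward 255:
  R: 111 + 0.39×(255−111) = 111 + 56.16 = 167.16 → 167
  G: 150 + 0.39×(255−150) = 150 + 40.95 = 190.95 → 191
  B: 251 + 0.39×(255−251) = 251 + 1.56 = 252.56 → 253

rgb(167, 191, 253)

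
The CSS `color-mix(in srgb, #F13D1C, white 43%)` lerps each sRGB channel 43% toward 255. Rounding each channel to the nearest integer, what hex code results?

#F7907E

#F13D1C is rgb(241, 61, 28).
A 43% tint moves each channel 43% toward 255:
  R: 241 + 6.02 = 247.02 → 247
  G: 61 + 0.43×(255−61) = 61 + 83.42 = 144.42 → 144
  B: 28 + 97.61 = 125.61 → 126
rgb(247, 144, 126) = #F7907E.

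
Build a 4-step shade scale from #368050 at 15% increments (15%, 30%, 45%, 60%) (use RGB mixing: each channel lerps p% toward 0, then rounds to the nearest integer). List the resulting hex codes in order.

#368050 is rgb(54, 128, 80).
15%: (54 − 8.1 = 45.9→46, 128 − 19.2 = 108.8→109, 80 − 12 = 68→68) → #2E6D44
30%: (54 − 16.2 = 37.8→38, 128 − 38.4 = 89.6→90, 80 − 24 = 56→56) → #265A38
45%: (54 − 24.3 = 29.7→30, 128 − 57.6 = 70.4→70, 80 − 36 = 44→44) → #1E462C
60%: (54 − 32.4 = 21.6→22, 128 − 76.8 = 51.2→51, 80 − 48 = 32→32) → #163320

#2E6D44, #265A38, #1E462C, #163320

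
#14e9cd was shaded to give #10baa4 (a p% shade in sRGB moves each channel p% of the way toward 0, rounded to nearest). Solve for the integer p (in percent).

20%

#14e9cd is rgb(20, 233, 205); #10baa4 is rgb(16, 186, 164).
On the G channel (widest range): 186 ≈ 233 + (p/100)(0 − 233), so p ≈ 100×(186 − 233)/(0 − 233) = -4700/-233 = 20.17.
p = 20 reproduces all three channels after rounding.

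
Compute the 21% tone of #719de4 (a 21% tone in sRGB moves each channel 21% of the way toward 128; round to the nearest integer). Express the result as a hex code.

#719de4 is rgb(113, 157, 228).
Per channel, c → c + 0.21(128 − c):
  R: 113 + 3.15 = 116.15 → 116
  G: 157 − 6.09 = 150.91 → 151
  B: 228 + 0.21×(128−228) = 228 − 21 = 207 → 207
rgb(116, 151, 207) = #7497cf.

#7497cf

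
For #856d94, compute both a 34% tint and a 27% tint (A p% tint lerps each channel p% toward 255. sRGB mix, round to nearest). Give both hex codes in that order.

#856d94 is rgb(133, 109, 148).
34% tint:
  R: 133 + 0.34×(255−133) = 133 + 41.48 = 174.48 → 174
  G: 109 + 0.34×(255−109) = 109 + 49.64 = 158.64 → 159
  B: 148 + 0.34×(255−148) = 148 + 36.38 = 184.38 → 184
  → #ae9fb8
27% tint:
  R: 133 + 0.27×(255−133) = 133 + 32.94 = 165.94 → 166
  G: 109 + 0.27×(255−109) = 109 + 39.42 = 148.42 → 148
  B: 148 + 28.89 = 176.89 → 177
  → #a694b1

#ae9fb8, #a694b1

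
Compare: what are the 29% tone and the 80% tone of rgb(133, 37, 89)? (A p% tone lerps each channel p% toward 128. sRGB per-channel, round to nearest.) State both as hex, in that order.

29% tone:
  R: 133 + 0.29×(128−133) = 133 − 1.45 = 131.55 → 132
  G: 37 + 0.29×(128−37) = 37 + 26.39 = 63.39 → 63
  B: 89 + 0.29×(128−89) = 89 + 11.31 = 100.31 → 100
  → #843F64
80% tone:
  R: 133 − 4 = 129 → 129
  G: 37 + 0.8×(128−37) = 37 + 72.8 = 109.8 → 110
  B: 89 + 0.8×(128−89) = 89 + 31.2 = 120.2 → 120
  → #816E78

#843F64, #816E78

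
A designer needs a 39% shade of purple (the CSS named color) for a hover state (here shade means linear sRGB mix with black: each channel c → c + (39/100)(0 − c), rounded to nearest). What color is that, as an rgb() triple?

CSS purple is rgb(128, 0, 128).
Per channel, c → c + 0.39(0 − c):
  R: 128 + 0.39×(0−128) = 128 − 49.92 = 78.08 → 78
  G: 0 + 0.39×(0−0) = 0 + 0 = 0 → 0
  B: 128 + 0.39×(0−128) = 128 − 49.92 = 78.08 → 78

rgb(78, 0, 78)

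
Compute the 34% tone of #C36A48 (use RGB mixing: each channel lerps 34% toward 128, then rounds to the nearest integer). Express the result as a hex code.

#AC715B

#C36A48 is rgb(195, 106, 72).
Per channel, c → c + 0.34(128 − c):
  R: 195 + 0.34×(128−195) = 195 − 22.78 = 172.22 → 172
  G: 106 + 0.34×(128−106) = 106 + 7.48 = 113.48 → 113
  B: 72 + 19.04 = 91.04 → 91
rgb(172, 113, 91) = #AC715B.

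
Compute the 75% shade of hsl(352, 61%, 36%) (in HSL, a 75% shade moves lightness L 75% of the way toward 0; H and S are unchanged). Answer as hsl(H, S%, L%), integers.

L moves 75% from 36 toward 0: 36 − 27 = 9 → 9.
H and S are unchanged.

hsl(352, 61%, 9%)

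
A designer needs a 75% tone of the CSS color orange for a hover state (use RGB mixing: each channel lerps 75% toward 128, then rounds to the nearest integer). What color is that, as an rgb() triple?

rgb(160, 137, 96)

CSS orange is rgb(255, 165, 0).
Per channel, c → c + 0.75(128 − c):
  R: 255 − 95.25 = 159.75 → 160
  G: 165 + 0.75×(128−165) = 165 − 27.75 = 137.25 → 137
  B: 0 + 0.75×(128−0) = 0 + 96 = 96 → 96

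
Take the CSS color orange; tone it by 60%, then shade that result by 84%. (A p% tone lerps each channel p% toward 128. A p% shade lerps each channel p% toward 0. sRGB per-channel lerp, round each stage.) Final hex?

#1d170c

CSS orange is rgb(255, 165, 0).
A 60% tone moves each channel 60% toward 128:
  R: 255 + 0.6×(128−255) = 255 − 76.2 = 178.8 → 179
  G: 165 + 0.6×(128−165) = 165 − 22.2 = 142.8 → 143
  B: 0 + 76.8 = 76.8 → 77
After the tone: rgb(179, 143, 77) = #b38f4d.
Per channel, c → c + 0.84(0 − c):
  R: 179 + 0.84×(0−179) = 179 − 150.36 = 28.64 → 29
  G: 143 + 0.84×(0−143) = 143 − 120.12 = 22.88 → 23
  B: 77 + 0.84×(0−77) = 77 − 64.68 = 12.32 → 12
rgb(29, 23, 12) = #1d170c.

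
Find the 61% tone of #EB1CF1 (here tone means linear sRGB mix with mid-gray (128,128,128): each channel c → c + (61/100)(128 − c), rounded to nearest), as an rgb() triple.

rgb(170, 89, 172)

#EB1CF1 is rgb(235, 28, 241).
A 61% tone moves each channel 61% toward 128:
  R: 235 − 65.27 = 169.73 → 170
  G: 28 + 0.61×(128−28) = 28 + 61 = 89 → 89
  B: 241 − 68.93 = 172.07 → 172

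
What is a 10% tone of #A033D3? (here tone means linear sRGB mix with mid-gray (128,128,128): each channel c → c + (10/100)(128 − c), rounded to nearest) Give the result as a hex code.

#A033D3 is rgb(160, 51, 211).
Per channel, c → c + 0.1(128 − c):
  R: 160 − 3.2 = 156.8 → 157
  G: 51 + 0.1×(128−51) = 51 + 7.7 = 58.7 → 59
  B: 211 + 0.1×(128−211) = 211 − 8.3 = 202.7 → 203
rgb(157, 59, 203) = #9D3BCB.

#9D3BCB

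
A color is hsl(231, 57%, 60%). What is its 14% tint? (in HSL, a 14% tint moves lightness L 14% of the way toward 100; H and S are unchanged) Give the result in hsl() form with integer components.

hsl(231, 57%, 66%)

L moves 14% from 60 toward 100: 60 + 5.6 = 65.6 → 66.
H and S are unchanged.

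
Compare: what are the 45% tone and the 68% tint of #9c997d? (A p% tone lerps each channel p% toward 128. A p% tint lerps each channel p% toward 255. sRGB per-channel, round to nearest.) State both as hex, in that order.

#8f8e7e, #dfded5

#9c997d is rgb(156, 153, 125).
45% tone:
  R: 156 − 12.6 = 143.4 → 143
  G: 153 + 0.45×(128−153) = 153 − 11.25 = 141.75 → 142
  B: 125 + 0.45×(128−125) = 125 + 1.35 = 126.35 → 126
  → #8f8e7e
68% tint:
  R: 156 + 0.68×(255−156) = 156 + 67.32 = 223.32 → 223
  G: 153 + 69.36 = 222.36 → 222
  B: 125 + 0.68×(255−125) = 125 + 88.4 = 213.4 → 213
  → #dfded5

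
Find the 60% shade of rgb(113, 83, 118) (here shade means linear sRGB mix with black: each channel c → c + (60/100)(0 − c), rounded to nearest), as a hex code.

#2D212F

Per channel, c → c + 0.6(0 − c):
  R: 113 + 0.6×(0−113) = 113 − 67.8 = 45.2 → 45
  G: 83 + 0.6×(0−83) = 83 − 49.8 = 33.2 → 33
  B: 118 − 70.8 = 47.2 → 47
rgb(45, 33, 47) = #2D212F.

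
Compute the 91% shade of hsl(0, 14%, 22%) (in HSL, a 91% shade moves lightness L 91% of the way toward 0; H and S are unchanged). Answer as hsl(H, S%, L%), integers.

L moves 91% from 22 toward 0: 22 − 20.02 = 1.98 → 2.
H and S are unchanged.

hsl(0, 14%, 2%)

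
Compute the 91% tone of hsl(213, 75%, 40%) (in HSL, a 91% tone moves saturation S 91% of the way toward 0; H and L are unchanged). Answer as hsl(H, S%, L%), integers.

S moves 91% from 75 toward 0: 75 − 68.25 = 6.75 → 7.
H and L are unchanged.

hsl(213, 7%, 40%)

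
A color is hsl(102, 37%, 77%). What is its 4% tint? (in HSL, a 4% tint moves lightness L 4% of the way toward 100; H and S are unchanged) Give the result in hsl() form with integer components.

hsl(102, 37%, 78%)

L moves 4% from 77 toward 100: 77 + 0.92 = 77.92 → 78.
H and S are unchanged.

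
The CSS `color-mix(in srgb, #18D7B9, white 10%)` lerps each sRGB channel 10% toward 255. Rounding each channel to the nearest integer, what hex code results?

#18D7B9 is rgb(24, 215, 185).
Per channel, c → c + 0.1(255 − c):
  R: 24 + 0.1×(255−24) = 24 + 23.1 = 47.1 → 47
  G: 215 + 0.1×(255−215) = 215 + 4 = 219 → 219
  B: 185 + 7 = 192 → 192
rgb(47, 219, 192) = #2FDBC0.

#2FDBC0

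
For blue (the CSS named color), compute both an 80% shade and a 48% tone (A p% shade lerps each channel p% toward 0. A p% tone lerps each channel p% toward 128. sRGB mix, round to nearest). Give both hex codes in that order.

CSS blue is rgb(0, 0, 255).
80% shade:
  R: 0 + 0 = 0 → 0
  G: 0 + 0 = 0 → 0
  B: 255 + 0.8×(0−255) = 255 − 204 = 51 → 51
  → #000033
48% tone:
  R: 0 + 0.48×(128−0) = 0 + 61.44 = 61.44 → 61
  G: 0 + 0.48×(128−0) = 0 + 61.44 = 61.44 → 61
  B: 255 + 0.48×(128−255) = 255 − 60.96 = 194.04 → 194
  → #3d3dc2

#000033, #3d3dc2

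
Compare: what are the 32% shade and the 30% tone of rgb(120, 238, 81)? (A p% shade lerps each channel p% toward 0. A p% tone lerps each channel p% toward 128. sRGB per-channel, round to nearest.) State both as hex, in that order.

32% shade:
  R: 120 − 38.4 = 81.6 → 82
  G: 238 + 0.32×(0−238) = 238 − 76.16 = 161.84 → 162
  B: 81 + 0.32×(0−81) = 81 − 25.92 = 55.08 → 55
  → #52A237
30% tone:
  R: 120 + 0.3×(128−120) = 120 + 2.4 = 122.4 → 122
  G: 238 + 0.3×(128−238) = 238 − 33 = 205 → 205
  B: 81 + 0.3×(128−81) = 81 + 14.1 = 95.1 → 95
  → #7ACD5F

#52A237, #7ACD5F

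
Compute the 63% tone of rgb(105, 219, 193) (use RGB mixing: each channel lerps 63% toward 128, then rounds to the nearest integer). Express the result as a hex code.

#77A298

Per channel, c → c + 0.63(128 − c):
  R: 105 + 14.49 = 119.49 → 119
  G: 219 − 57.33 = 161.67 → 162
  B: 193 − 40.95 = 152.05 → 152
rgb(119, 162, 152) = #77A298.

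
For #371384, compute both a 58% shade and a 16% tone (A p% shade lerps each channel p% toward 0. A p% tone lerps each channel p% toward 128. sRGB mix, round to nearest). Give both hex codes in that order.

#170837, #432483

#371384 is rgb(55, 19, 132).
58% shade:
  R: 55 − 31.9 = 23.1 → 23
  G: 19 − 11.02 = 7.98 → 8
  B: 132 − 76.56 = 55.44 → 55
  → #170837
16% tone:
  R: 55 + 0.16×(128−55) = 55 + 11.68 = 66.68 → 67
  G: 19 + 0.16×(128−19) = 19 + 17.44 = 36.44 → 36
  B: 132 + 0.16×(128−132) = 132 − 0.64 = 131.36 → 131
  → #432483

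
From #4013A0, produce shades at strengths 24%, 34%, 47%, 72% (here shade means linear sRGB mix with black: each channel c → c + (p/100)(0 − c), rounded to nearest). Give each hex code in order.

#310E7A, #2A0D6A, #220A55, #12052D

#4013A0 is rgb(64, 19, 160).
24%: (64 − 15.36 = 48.64→49, 19 − 4.56 = 14.44→14, 160 − 38.4 = 121.6→122) → #310E7A
34%: (64 − 21.76 = 42.24→42, 19 − 6.46 = 12.54→13, 160 − 54.4 = 105.6→106) → #2A0D6A
47%: (64 − 30.08 = 33.92→34, 19 − 8.93 = 10.07→10, 160 − 75.2 = 84.8→85) → #220A55
72%: (64 − 46.08 = 17.92→18, 19 − 13.68 = 5.32→5, 160 − 115.2 = 44.8→45) → #12052D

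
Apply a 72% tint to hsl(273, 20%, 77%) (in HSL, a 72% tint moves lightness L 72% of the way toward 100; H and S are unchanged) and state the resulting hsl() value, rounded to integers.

hsl(273, 20%, 94%)

L moves 72% from 77 toward 100: 77 + 16.56 = 93.56 → 94.
H and S are unchanged.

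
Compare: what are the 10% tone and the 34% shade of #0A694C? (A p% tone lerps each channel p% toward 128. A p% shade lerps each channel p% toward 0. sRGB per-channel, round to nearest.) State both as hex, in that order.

#166B51, #074532

#0A694C is rgb(10, 105, 76).
10% tone:
  R: 10 + 11.8 = 21.8 → 22
  G: 105 + 2.3 = 107.3 → 107
  B: 76 + 5.2 = 81.2 → 81
  → #166B51
34% shade:
  R: 10 + 0.34×(0−10) = 10 − 3.4 = 6.6 → 7
  G: 105 + 0.34×(0−105) = 105 − 35.7 = 69.3 → 69
  B: 76 + 0.34×(0−76) = 76 − 25.84 = 50.16 → 50
  → #074532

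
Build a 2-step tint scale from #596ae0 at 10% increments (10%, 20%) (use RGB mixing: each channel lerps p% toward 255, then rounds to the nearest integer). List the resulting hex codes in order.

#6a79e3, #7a88e6

#596ae0 is rgb(89, 106, 224).
10%: (89 + 16.6 = 105.6→106, 106 + 14.9 = 120.9→121, 224 + 3.1 = 227.1→227) → #6a79e3
20%: (89 + 33.2 = 122.2→122, 106 + 29.8 = 135.8→136, 224 + 6.2 = 230.2→230) → #7a88e6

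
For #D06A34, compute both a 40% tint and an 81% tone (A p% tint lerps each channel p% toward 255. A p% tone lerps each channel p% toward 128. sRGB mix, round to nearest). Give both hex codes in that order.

#D06A34 is rgb(208, 106, 52).
40% tint:
  R: 208 + 0.4×(255−208) = 208 + 18.8 = 226.8 → 227
  G: 106 + 59.6 = 165.6 → 166
  B: 52 + 0.4×(255−52) = 52 + 81.2 = 133.2 → 133
  → #E3A685
81% tone:
  R: 208 + 0.81×(128−208) = 208 − 64.8 = 143.2 → 143
  G: 106 + 17.82 = 123.82 → 124
  B: 52 + 0.81×(128−52) = 52 + 61.56 = 113.56 → 114
  → #8F7C72

#E3A685, #8F7C72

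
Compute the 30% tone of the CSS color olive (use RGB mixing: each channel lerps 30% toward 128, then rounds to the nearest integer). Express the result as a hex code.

CSS olive is rgb(128, 128, 0).
A 30% tone moves each channel 30% toward 128:
  R: 128 + 0.3×(128−128) = 128 + 0 = 128 → 128
  G: 128 + 0 = 128 → 128
  B: 0 + 0.3×(128−0) = 0 + 38.4 = 38.4 → 38
rgb(128, 128, 38) = #808026.

#808026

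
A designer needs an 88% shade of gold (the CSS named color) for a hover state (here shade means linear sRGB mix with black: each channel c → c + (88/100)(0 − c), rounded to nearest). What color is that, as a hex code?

CSS gold is rgb(255, 215, 0).
Per channel, c → c + 0.88(0 − c):
  R: 255 − 224.4 = 30.6 → 31
  G: 215 − 189.2 = 25.8 → 26
  B: 0 + 0 = 0 → 0
rgb(31, 26, 0) = #1f1a00.

#1f1a00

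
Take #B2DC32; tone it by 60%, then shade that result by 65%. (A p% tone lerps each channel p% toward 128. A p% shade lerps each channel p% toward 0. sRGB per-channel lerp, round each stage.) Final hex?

#B2DC32 is rgb(178, 220, 50).
Per channel, c → c + 0.6(128 − c):
  R: 178 + 0.6×(128−178) = 178 − 30 = 148 → 148
  G: 220 + 0.6×(128−220) = 220 − 55.2 = 164.8 → 165
  B: 50 + 0.6×(128−50) = 50 + 46.8 = 96.8 → 97
After the tone: rgb(148, 165, 97) = #94A561.
Per channel, c → c + 0.65(0 − c):
  R: 148 + 0.65×(0−148) = 148 − 96.2 = 51.8 → 52
  G: 165 + 0.65×(0−165) = 165 − 107.25 = 57.75 → 58
  B: 97 − 63.05 = 33.95 → 34
rgb(52, 58, 34) = #343A22.

#343A22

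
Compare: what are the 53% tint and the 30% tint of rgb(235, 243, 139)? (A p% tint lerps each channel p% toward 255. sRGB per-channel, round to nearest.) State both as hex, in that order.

#f6f9c8, #f1f7ae

53% tint:
  R: 235 + 10.6 = 245.6 → 246
  G: 243 + 6.36 = 249.36 → 249
  B: 139 + 61.48 = 200.48 → 200
  → #f6f9c8
30% tint:
  R: 235 + 6 = 241 → 241
  G: 243 + 3.6 = 246.6 → 247
  B: 139 + 34.8 = 173.8 → 174
  → #f1f7ae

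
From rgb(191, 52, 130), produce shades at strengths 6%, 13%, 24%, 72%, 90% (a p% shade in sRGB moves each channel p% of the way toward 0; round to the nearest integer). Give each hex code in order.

#b4317a, #a62d71, #912863, #350f24, #13050d

6%: (191 − 11.46 = 179.54→180, 52 − 3.12 = 48.88→49, 130 − 7.8 = 122.2→122) → #b4317a
13%: (191 − 24.83 = 166.17→166, 52 − 6.76 = 45.24→45, 130 − 16.9 = 113.1→113) → #a62d71
24%: (191 − 45.84 = 145.16→145, 52 − 12.48 = 39.52→40, 130 − 31.2 = 98.8→99) → #912863
72%: (191 − 137.52 = 53.48→53, 52 − 37.44 = 14.56→15, 130 − 93.6 = 36.4→36) → #350f24
90%: (191 − 171.9 = 19.1→19, 52 − 46.8 = 5.2→5, 130 − 117 = 13→13) → #13050d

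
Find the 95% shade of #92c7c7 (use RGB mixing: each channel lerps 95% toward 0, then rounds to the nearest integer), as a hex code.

#92c7c7 is rgb(146, 199, 199).
A 95% shade moves each channel 95% toward 0:
  R: 146 + 0.95×(0−146) = 146 − 138.7 = 7.3 → 7
  G: 199 + 0.95×(0−199) = 199 − 189.05 = 9.95 → 10
  B: 199 − 189.05 = 9.95 → 10
rgb(7, 10, 10) = #070a0a.

#070a0a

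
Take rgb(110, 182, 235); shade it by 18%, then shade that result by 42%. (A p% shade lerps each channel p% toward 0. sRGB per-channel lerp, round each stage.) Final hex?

Lerp each channel 18% toward 0:
  R: 110 + 0.18×(0−110) = 110 − 19.8 = 90.2 → 90
  G: 182 − 32.76 = 149.24 → 149
  B: 235 + 0.18×(0−235) = 235 − 42.3 = 192.7 → 193
After the shade: rgb(90, 149, 193) = #5A95C1.
A 42% shade moves each channel 42% toward 0:
  R: 90 + 0.42×(0−90) = 90 − 37.8 = 52.2 → 52
  G: 149 + 0.42×(0−149) = 149 − 62.58 = 86.42 → 86
  B: 193 + 0.42×(0−193) = 193 − 81.06 = 111.94 → 112
rgb(52, 86, 112) = #345670.

#345670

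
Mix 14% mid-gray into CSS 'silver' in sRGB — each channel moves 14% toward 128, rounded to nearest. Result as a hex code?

CSS silver is rgb(192, 192, 192).
Per channel, c → c + 0.14(128 − c):
  R: 192 + 0.14×(128−192) = 192 − 8.96 = 183.04 → 183
  G: 192 − 8.96 = 183.04 → 183
  B: 192 + 0.14×(128−192) = 192 − 8.96 = 183.04 → 183
rgb(183, 183, 183) = #b7b7b7.

#b7b7b7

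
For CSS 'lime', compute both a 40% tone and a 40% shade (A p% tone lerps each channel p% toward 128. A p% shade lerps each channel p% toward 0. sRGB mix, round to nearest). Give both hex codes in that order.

#33CC33, #009900

CSS lime is rgb(0, 255, 0).
40% tone:
  R: 0 + 0.4×(128−0) = 0 + 51.2 = 51.2 → 51
  G: 255 + 0.4×(128−255) = 255 − 50.8 = 204.2 → 204
  B: 0 + 0.4×(128−0) = 0 + 51.2 = 51.2 → 51
  → #33CC33
40% shade:
  R: 0 + 0.4×(0−0) = 0 + 0 = 0 → 0
  G: 255 − 102 = 153 → 153
  B: 0 + 0.4×(0−0) = 0 + 0 = 0 → 0
  → #009900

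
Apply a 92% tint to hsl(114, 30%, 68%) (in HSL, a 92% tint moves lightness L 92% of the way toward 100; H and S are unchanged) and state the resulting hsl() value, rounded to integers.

hsl(114, 30%, 97%)

L moves 92% from 68 toward 100: 68 + 29.44 = 97.44 → 97.
H and S are unchanged.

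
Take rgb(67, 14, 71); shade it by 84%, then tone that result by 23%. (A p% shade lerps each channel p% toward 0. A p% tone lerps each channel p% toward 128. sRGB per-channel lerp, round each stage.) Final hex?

Per channel, c → c + 0.84(0 − c):
  R: 67 − 56.28 = 10.72 → 11
  G: 14 + 0.84×(0−14) = 14 − 11.76 = 2.24 → 2
  B: 71 + 0.84×(0−71) = 71 − 59.64 = 11.36 → 11
After the shade: rgb(11, 2, 11) = #0B020B.
Lerp each channel 23% toward 128:
  R: 11 + 0.23×(128−11) = 11 + 26.91 = 37.91 → 38
  G: 2 + 0.23×(128−2) = 2 + 28.98 = 30.98 → 31
  B: 11 + 0.23×(128−11) = 11 + 26.91 = 37.91 → 38
rgb(38, 31, 38) = #261F26.

#261F26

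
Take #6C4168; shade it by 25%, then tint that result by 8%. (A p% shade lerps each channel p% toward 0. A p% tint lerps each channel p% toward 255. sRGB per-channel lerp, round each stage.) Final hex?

#6C4168 is rgb(108, 65, 104).
A 25% shade moves each channel 25% toward 0:
  R: 108 + 0.25×(0−108) = 108 − 27 = 81 → 81
  G: 65 + 0.25×(0−65) = 65 − 16.25 = 48.75 → 49
  B: 104 − 26 = 78 → 78
After the shade: rgb(81, 49, 78) = #51314E.
Lerp each channel 8% toward 255:
  R: 81 + 13.92 = 94.92 → 95
  G: 49 + 0.08×(255−49) = 49 + 16.48 = 65.48 → 65
  B: 78 + 0.08×(255−78) = 78 + 14.16 = 92.16 → 92
rgb(95, 65, 92) = #5F415C.

#5F415C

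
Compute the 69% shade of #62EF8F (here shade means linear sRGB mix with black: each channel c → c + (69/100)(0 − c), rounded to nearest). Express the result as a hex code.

#1E4A2C

#62EF8F is rgb(98, 239, 143).
A 69% shade moves each channel 69% toward 0:
  R: 98 − 67.62 = 30.38 → 30
  G: 239 + 0.69×(0−239) = 239 − 164.91 = 74.09 → 74
  B: 143 + 0.69×(0−143) = 143 − 98.67 = 44.33 → 44
rgb(30, 74, 44) = #1E4A2C.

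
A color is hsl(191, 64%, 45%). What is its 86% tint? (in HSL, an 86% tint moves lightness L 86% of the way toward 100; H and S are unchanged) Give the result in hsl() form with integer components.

hsl(191, 64%, 92%)

L moves 86% from 45 toward 100: 45 + 47.3 = 92.3 → 92.
H and S are unchanged.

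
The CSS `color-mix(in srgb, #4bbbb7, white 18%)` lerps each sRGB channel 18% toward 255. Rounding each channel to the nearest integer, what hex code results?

#6bc7c4

#4bbbb7 is rgb(75, 187, 183).
Per channel, c → c + 0.18(255 − c):
  R: 75 + 32.4 = 107.4 → 107
  G: 187 + 12.24 = 199.24 → 199
  B: 183 + 0.18×(255−183) = 183 + 12.96 = 195.96 → 196
rgb(107, 199, 196) = #6bc7c4.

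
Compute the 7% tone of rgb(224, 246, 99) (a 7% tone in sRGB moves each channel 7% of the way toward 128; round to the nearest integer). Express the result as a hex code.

A 7% tone moves each channel 7% toward 128:
  R: 224 + 0.07×(128−224) = 224 − 6.72 = 217.28 → 217
  G: 246 + 0.07×(128−246) = 246 − 8.26 = 237.74 → 238
  B: 99 + 0.07×(128−99) = 99 + 2.03 = 101.03 → 101
rgb(217, 238, 101) = #D9EE65.

#D9EE65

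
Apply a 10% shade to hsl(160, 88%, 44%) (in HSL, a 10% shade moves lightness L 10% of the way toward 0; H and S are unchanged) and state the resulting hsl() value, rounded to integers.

L moves 10% from 44 toward 0: 44 − 4.4 = 39.6 → 40.
H and S are unchanged.

hsl(160, 88%, 40%)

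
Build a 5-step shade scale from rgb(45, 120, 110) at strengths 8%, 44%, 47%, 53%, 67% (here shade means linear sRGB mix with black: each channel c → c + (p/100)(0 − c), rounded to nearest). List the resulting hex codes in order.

#296e65, #19433e, #18403a, #153834, #0f2824

8%: (45 − 3.6 = 41.4→41, 120 − 9.6 = 110.4→110, 110 − 8.8 = 101.2→101) → #296e65
44%: (45 − 19.8 = 25.2→25, 120 − 52.8 = 67.2→67, 110 − 48.4 = 61.6→62) → #19433e
47%: (45 − 21.15 = 23.85→24, 120 − 56.4 = 63.6→64, 110 − 51.7 = 58.3→58) → #18403a
53%: (45 − 23.85 = 21.15→21, 120 − 63.6 = 56.4→56, 110 − 58.3 = 51.7→52) → #153834
67%: (45 − 30.15 = 14.85→15, 120 − 80.4 = 39.6→40, 110 − 73.7 = 36.3→36) → #0f2824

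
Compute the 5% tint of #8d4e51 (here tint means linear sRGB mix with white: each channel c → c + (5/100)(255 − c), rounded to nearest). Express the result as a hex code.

#93575a

#8d4e51 is rgb(141, 78, 81).
A 5% tint moves each channel 5% toward 255:
  R: 141 + 5.7 = 146.7 → 147
  G: 78 + 8.85 = 86.85 → 87
  B: 81 + 0.05×(255−81) = 81 + 8.7 = 89.7 → 90
rgb(147, 87, 90) = #93575a.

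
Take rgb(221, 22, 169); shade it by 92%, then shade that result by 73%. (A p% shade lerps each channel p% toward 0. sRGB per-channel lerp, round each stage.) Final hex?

Lerp each channel 92% toward 0:
  R: 221 + 0.92×(0−221) = 221 − 203.32 = 17.68 → 18
  G: 22 + 0.92×(0−22) = 22 − 20.24 = 1.76 → 2
  B: 169 − 155.48 = 13.52 → 14
After the shade: rgb(18, 2, 14) = #12020e.
Lerp each channel 73% toward 0:
  R: 18 + 0.73×(0−18) = 18 − 13.14 = 4.86 → 5
  G: 2 + 0.73×(0−2) = 2 − 1.46 = 0.54 → 1
  B: 14 + 0.73×(0−14) = 14 − 10.22 = 3.78 → 4
rgb(5, 1, 4) = #050104.

#050104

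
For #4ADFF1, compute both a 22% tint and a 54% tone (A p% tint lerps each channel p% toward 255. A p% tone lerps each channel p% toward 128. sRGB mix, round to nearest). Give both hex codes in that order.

#4ADFF1 is rgb(74, 223, 241).
22% tint:
  R: 74 + 39.82 = 113.82 → 114
  G: 223 + 7.04 = 230.04 → 230
  B: 241 + 3.08 = 244.08 → 244
  → #72E6F4
54% tone:
  R: 74 + 0.54×(128−74) = 74 + 29.16 = 103.16 → 103
  G: 223 + 0.54×(128−223) = 223 − 51.3 = 171.7 → 172
  B: 241 + 0.54×(128−241) = 241 − 61.02 = 179.98 → 180
  → #67ACB4

#72E6F4, #67ACB4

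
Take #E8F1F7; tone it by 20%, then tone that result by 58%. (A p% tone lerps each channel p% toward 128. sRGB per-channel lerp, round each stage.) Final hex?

#E8F1F7 is rgb(232, 241, 247).
Lerp each channel 20% toward 128:
  R: 232 + 0.2×(128−232) = 232 − 20.8 = 211.2 → 211
  G: 241 + 0.2×(128−241) = 241 − 22.6 = 218.4 → 218
  B: 247 + 0.2×(128−247) = 247 − 23.8 = 223.2 → 223
After the tone: rgb(211, 218, 223) = #D3DADF.
Per channel, c → c + 0.58(128 − c):
  R: 211 − 48.14 = 162.86 → 163
  G: 218 − 52.2 = 165.8 → 166
  B: 223 − 55.1 = 167.9 → 168
rgb(163, 166, 168) = #A3A6A8.

#A3A6A8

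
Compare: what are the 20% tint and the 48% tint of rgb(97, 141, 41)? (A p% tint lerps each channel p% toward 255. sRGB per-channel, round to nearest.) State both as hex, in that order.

20% tint:
  R: 97 + 0.2×(255−97) = 97 + 31.6 = 128.6 → 129
  G: 141 + 0.2×(255−141) = 141 + 22.8 = 163.8 → 164
  B: 41 + 0.2×(255−41) = 41 + 42.8 = 83.8 → 84
  → #81a454
48% tint:
  R: 97 + 0.48×(255−97) = 97 + 75.84 = 172.84 → 173
  G: 141 + 0.48×(255−141) = 141 + 54.72 = 195.72 → 196
  B: 41 + 0.48×(255−41) = 41 + 102.72 = 143.72 → 144
  → #adc490

#81a454, #adc490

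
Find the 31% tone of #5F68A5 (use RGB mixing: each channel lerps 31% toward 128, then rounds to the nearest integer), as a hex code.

#5F68A5 is rgb(95, 104, 165).
Per channel, c → c + 0.31(128 − c):
  R: 95 + 0.31×(128−95) = 95 + 10.23 = 105.23 → 105
  G: 104 + 7.44 = 111.44 → 111
  B: 165 + 0.31×(128−165) = 165 − 11.47 = 153.53 → 154
rgb(105, 111, 154) = #696F9A.

#696F9A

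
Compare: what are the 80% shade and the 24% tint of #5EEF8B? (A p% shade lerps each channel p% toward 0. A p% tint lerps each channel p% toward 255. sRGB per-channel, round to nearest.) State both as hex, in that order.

#13301C, #85F3A7

#5EEF8B is rgb(94, 239, 139).
80% shade:
  R: 94 − 75.2 = 18.8 → 19
  G: 239 + 0.8×(0−239) = 239 − 191.2 = 47.8 → 48
  B: 139 + 0.8×(0−139) = 139 − 111.2 = 27.8 → 28
  → #13301C
24% tint:
  R: 94 + 0.24×(255−94) = 94 + 38.64 = 132.64 → 133
  G: 239 + 3.84 = 242.84 → 243
  B: 139 + 0.24×(255−139) = 139 + 27.84 = 166.84 → 167
  → #85F3A7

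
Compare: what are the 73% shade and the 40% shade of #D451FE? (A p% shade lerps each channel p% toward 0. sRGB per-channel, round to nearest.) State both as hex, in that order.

#391645, #7F3198

#D451FE is rgb(212, 81, 254).
73% shade:
  R: 212 − 154.76 = 57.24 → 57
  G: 81 + 0.73×(0−81) = 81 − 59.13 = 21.87 → 22
  B: 254 + 0.73×(0−254) = 254 − 185.42 = 68.58 → 69
  → #391645
40% shade:
  R: 212 − 84.8 = 127.2 → 127
  G: 81 + 0.4×(0−81) = 81 − 32.4 = 48.6 → 49
  B: 254 + 0.4×(0−254) = 254 − 101.6 = 152.4 → 152
  → #7F3198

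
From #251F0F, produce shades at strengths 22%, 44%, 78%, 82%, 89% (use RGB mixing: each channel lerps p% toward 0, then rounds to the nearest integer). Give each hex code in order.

#251F0F is rgb(37, 31, 15).
22%: (37 − 8.14 = 28.86→29, 31 − 6.82 = 24.18→24, 15 − 3.3 = 11.7→12) → #1D180C
44%: (37 − 16.28 = 20.72→21, 31 − 13.64 = 17.36→17, 15 − 6.6 = 8.4→8) → #151108
78%: (37 − 28.86 = 8.14→8, 31 − 24.18 = 6.82→7, 15 − 11.7 = 3.3→3) → #080703
82%: (37 − 30.34 = 6.66→7, 31 − 25.42 = 5.58→6, 15 − 12.3 = 2.7→3) → #070603
89%: (37 − 32.93 = 4.07→4, 31 − 27.59 = 3.41→3, 15 − 13.35 = 1.65→2) → #040302

#1D180C, #151108, #080703, #070603, #040302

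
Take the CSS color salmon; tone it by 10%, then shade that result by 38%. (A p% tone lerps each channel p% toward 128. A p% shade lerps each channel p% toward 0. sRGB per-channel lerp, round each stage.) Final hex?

#944F47

CSS salmon is rgb(250, 128, 114).
A 10% tone moves each channel 10% toward 128:
  R: 250 − 12.2 = 237.8 → 238
  G: 128 + 0.1×(128−128) = 128 + 0 = 128 → 128
  B: 114 + 1.4 = 115.4 → 115
After the tone: rgb(238, 128, 115) = #EE8073.
Per channel, c → c + 0.38(0 − c):
  R: 238 − 90.44 = 147.56 → 148
  G: 128 − 48.64 = 79.36 → 79
  B: 115 + 0.38×(0−115) = 115 − 43.7 = 71.3 → 71
rgb(148, 79, 71) = #944F47.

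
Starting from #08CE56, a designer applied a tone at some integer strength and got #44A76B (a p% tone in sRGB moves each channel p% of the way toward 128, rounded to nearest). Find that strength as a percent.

#08CE56 is rgb(8, 206, 86); #44A76B is rgb(68, 167, 107).
On the R channel (widest range): 68 ≈ 8 + (p/100)(128 − 8), so p ≈ 100×(68 − 8)/(128 − 8) = 6000/120 = 50.00.
p = 50 reproduces all three channels after rounding.

50%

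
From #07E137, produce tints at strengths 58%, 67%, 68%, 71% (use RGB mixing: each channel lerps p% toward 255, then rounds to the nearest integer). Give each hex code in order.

#07E137 is rgb(7, 225, 55).
58%: (7 + 143.84 = 150.84→151, 225 + 17.4 = 242.4→242, 55 + 116 = 171→171) → #97F2AB
67%: (7 + 166.16 = 173.16→173, 225 + 20.1 = 245.1→245, 55 + 134 = 189→189) → #ADF5BD
68%: (7 + 168.64 = 175.64→176, 225 + 20.4 = 245.4→245, 55 + 136 = 191→191) → #B0F5BF
71%: (7 + 176.08 = 183.08→183, 225 + 21.3 = 246.3→246, 55 + 142 = 197→197) → #B7F6C5

#97F2AB, #ADF5BD, #B0F5BF, #B7F6C5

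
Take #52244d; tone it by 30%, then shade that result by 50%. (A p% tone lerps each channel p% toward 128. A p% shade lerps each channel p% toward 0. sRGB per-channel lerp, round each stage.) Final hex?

#30202e

#52244d is rgb(82, 36, 77).
A 30% tone moves each channel 30% toward 128:
  R: 82 + 0.3×(128−82) = 82 + 13.8 = 95.8 → 96
  G: 36 + 0.3×(128−36) = 36 + 27.6 = 63.6 → 64
  B: 77 + 0.3×(128−77) = 77 + 15.3 = 92.3 → 92
After the tone: rgb(96, 64, 92) = #60405c.
A 50% shade moves each channel 50% toward 0:
  R: 96 + 0.5×(0−96) = 96 − 48 = 48 → 48
  G: 64 + 0.5×(0−64) = 64 − 32 = 32 → 32
  B: 92 − 46 = 46 → 46
rgb(48, 32, 46) = #30202e.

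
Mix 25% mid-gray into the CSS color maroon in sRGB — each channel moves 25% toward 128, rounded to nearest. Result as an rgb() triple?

CSS maroon is rgb(128, 0, 0).
A 25% tone moves each channel 25% toward 128:
  R: 128 + 0.25×(128−128) = 128 + 0 = 128 → 128
  G: 0 + 32 = 32 → 32
  B: 0 + 0.25×(128−0) = 0 + 32 = 32 → 32

rgb(128, 32, 32)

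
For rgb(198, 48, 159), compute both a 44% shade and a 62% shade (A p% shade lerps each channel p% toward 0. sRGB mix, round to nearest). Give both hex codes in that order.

#6F1B59, #4B123C

44% shade:
  R: 198 + 0.44×(0−198) = 198 − 87.12 = 110.88 → 111
  G: 48 − 21.12 = 26.88 → 27
  B: 159 + 0.44×(0−159) = 159 − 69.96 = 89.04 → 89
  → #6F1B59
62% shade:
  R: 198 + 0.62×(0−198) = 198 − 122.76 = 75.24 → 75
  G: 48 + 0.62×(0−48) = 48 − 29.76 = 18.24 → 18
  B: 159 + 0.62×(0−159) = 159 − 98.58 = 60.42 → 60
  → #4B123C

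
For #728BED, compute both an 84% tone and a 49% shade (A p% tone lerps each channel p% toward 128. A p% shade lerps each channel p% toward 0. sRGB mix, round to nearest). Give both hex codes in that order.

#7E8291, #3A4779

#728BED is rgb(114, 139, 237).
84% tone:
  R: 114 + 0.84×(128−114) = 114 + 11.76 = 125.76 → 126
  G: 139 + 0.84×(128−139) = 139 − 9.24 = 129.76 → 130
  B: 237 + 0.84×(128−237) = 237 − 91.56 = 145.44 → 145
  → #7E8291
49% shade:
  R: 114 + 0.49×(0−114) = 114 − 55.86 = 58.14 → 58
  G: 139 + 0.49×(0−139) = 139 − 68.11 = 70.89 → 71
  B: 237 + 0.49×(0−237) = 237 − 116.13 = 120.87 → 121
  → #3A4779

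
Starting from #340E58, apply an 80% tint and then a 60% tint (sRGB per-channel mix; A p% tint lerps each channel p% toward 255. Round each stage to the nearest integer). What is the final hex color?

#EFECF2

#340E58 is rgb(52, 14, 88).
Lerp each channel 80% toward 255:
  R: 52 + 162.4 = 214.4 → 214
  G: 14 + 0.8×(255−14) = 14 + 192.8 = 206.8 → 207
  B: 88 + 0.8×(255−88) = 88 + 133.6 = 221.6 → 222
After the tint: rgb(214, 207, 222) = #D6CFDE.
Lerp each channel 60% toward 255:
  R: 214 + 24.6 = 238.6 → 239
  G: 207 + 0.6×(255−207) = 207 + 28.8 = 235.8 → 236
  B: 222 + 19.8 = 241.8 → 242
rgb(239, 236, 242) = #EFECF2.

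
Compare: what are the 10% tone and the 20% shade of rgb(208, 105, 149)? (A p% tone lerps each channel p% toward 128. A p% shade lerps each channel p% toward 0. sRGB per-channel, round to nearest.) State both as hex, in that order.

10% tone:
  R: 208 − 8 = 200 → 200
  G: 105 + 2.3 = 107.3 → 107
  B: 149 + 0.1×(128−149) = 149 − 2.1 = 146.9 → 147
  → #c86b93
20% shade:
  R: 208 − 41.6 = 166.4 → 166
  G: 105 − 21 = 84 → 84
  B: 149 + 0.2×(0−149) = 149 − 29.8 = 119.2 → 119
  → #a65477

#c86b93, #a65477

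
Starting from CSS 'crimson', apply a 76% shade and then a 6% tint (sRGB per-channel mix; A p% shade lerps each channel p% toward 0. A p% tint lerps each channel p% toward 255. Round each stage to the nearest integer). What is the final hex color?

#41141C

CSS crimson is rgb(220, 20, 60).
Per channel, c → c + 0.76(0 − c):
  R: 220 − 167.2 = 52.8 → 53
  G: 20 + 0.76×(0−20) = 20 − 15.2 = 4.8 → 5
  B: 60 + 0.76×(0−60) = 60 − 45.6 = 14.4 → 14
After the shade: rgb(53, 5, 14) = #35050E.
Per channel, c → c + 0.06(255 − c):
  R: 53 + 12.12 = 65.12 → 65
  G: 5 + 0.06×(255−5) = 5 + 15 = 20 → 20
  B: 14 + 0.06×(255−14) = 14 + 14.46 = 28.46 → 28
rgb(65, 20, 28) = #41141C.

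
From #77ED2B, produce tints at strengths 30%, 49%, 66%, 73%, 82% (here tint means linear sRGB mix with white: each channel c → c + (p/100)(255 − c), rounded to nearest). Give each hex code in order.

#77ED2B is rgb(119, 237, 43).
30%: (119 + 40.8 = 159.8→160, 237 + 5.4 = 242.4→242, 43 + 63.6 = 106.6→107) → #A0F26B
49%: (119 + 66.64 = 185.64→186, 237 + 8.82 = 245.82→246, 43 + 103.88 = 146.88→147) → #BAF693
66%: (119 + 89.76 = 208.76→209, 237 + 11.88 = 248.88→249, 43 + 139.92 = 182.92→183) → #D1F9B7
73%: (119 + 99.28 = 218.28→218, 237 + 13.14 = 250.14→250, 43 + 154.76 = 197.76→198) → #DAFAC6
82%: (119 + 111.52 = 230.52→231, 237 + 14.76 = 251.76→252, 43 + 173.84 = 216.84→217) → #E7FCD9

#A0F26B, #BAF693, #D1F9B7, #DAFAC6, #E7FCD9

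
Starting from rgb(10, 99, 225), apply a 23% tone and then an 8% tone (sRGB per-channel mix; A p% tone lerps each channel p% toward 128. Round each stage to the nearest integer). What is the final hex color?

Per channel, c → c + 0.23(128 − c):
  R: 10 + 27.14 = 37.14 → 37
  G: 99 + 0.23×(128−99) = 99 + 6.67 = 105.67 → 106
  B: 225 − 22.31 = 202.69 → 203
After the tone: rgb(37, 106, 203) = #256ACB.
Per channel, c → c + 0.08(128 − c):
  R: 37 + 7.28 = 44.28 → 44
  G: 106 + 1.76 = 107.76 → 108
  B: 203 + 0.08×(128−203) = 203 − 6 = 197 → 197
rgb(44, 108, 197) = #2C6CC5.

#2C6CC5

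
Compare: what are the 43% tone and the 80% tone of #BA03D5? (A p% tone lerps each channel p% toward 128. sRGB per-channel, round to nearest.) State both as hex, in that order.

#A139B0, #8C6791

#BA03D5 is rgb(186, 3, 213).
43% tone:
  R: 186 + 0.43×(128−186) = 186 − 24.94 = 161.06 → 161
  G: 3 + 53.75 = 56.75 → 57
  B: 213 − 36.55 = 176.45 → 176
  → #A139B0
80% tone:
  R: 186 − 46.4 = 139.6 → 140
  G: 3 + 100 = 103 → 103
  B: 213 + 0.8×(128−213) = 213 − 68 = 145 → 145
  → #8C6791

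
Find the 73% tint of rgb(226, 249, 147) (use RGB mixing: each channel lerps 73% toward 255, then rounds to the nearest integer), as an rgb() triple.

rgb(247, 253, 226)

Lerp each channel 73% toward 255:
  R: 226 + 0.73×(255−226) = 226 + 21.17 = 247.17 → 247
  G: 249 + 0.73×(255−249) = 249 + 4.38 = 253.38 → 253
  B: 147 + 0.73×(255−147) = 147 + 78.84 = 225.84 → 226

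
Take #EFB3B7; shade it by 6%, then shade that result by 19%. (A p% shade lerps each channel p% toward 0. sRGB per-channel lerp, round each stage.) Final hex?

#EFB3B7 is rgb(239, 179, 183).
Lerp each channel 6% toward 0:
  R: 239 + 0.06×(0−239) = 239 − 14.34 = 224.66 → 225
  G: 179 − 10.74 = 168.26 → 168
  B: 183 − 10.98 = 172.02 → 172
After the shade: rgb(225, 168, 172) = #E1A8AC.
Lerp each channel 19% toward 0:
  R: 225 − 42.75 = 182.25 → 182
  G: 168 − 31.92 = 136.08 → 136
  B: 172 + 0.19×(0−172) = 172 − 32.68 = 139.32 → 139
rgb(182, 136, 139) = #B6888B.

#B6888B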